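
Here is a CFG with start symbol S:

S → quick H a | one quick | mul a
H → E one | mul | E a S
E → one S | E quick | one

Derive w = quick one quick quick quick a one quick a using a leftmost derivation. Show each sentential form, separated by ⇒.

S ⇒ quick H a   [S → quick H a]
quick H a ⇒ quick E a S a   [H → E a S]
quick E a S a ⇒ quick E quick a S a   [E → E quick]
quick E quick a S a ⇒ quick E quick quick a S a   [E → E quick]
quick E quick quick a S a ⇒ quick E quick quick quick a S a   [E → E quick]
quick E quick quick quick a S a ⇒ quick one quick quick quick a S a   [E → one]
quick one quick quick quick a S a ⇒ quick one quick quick quick a one quick a   [S → one quick]

S ⇒ quick H a ⇒ quick E a S a ⇒ quick E quick a S a ⇒ quick E quick quick a S a ⇒ quick E quick quick quick a S a ⇒ quick one quick quick quick a S a ⇒ quick one quick quick quick a one quick a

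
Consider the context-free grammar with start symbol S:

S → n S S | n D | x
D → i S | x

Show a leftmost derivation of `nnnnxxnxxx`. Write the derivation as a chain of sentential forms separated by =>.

S => nSS => nnSSS => nnnSSSS => nnnnDSSS => nnnnxSSS => nnnnxxSS => nnnnxxnSSS => nnnnxxnxSS => nnnnxxnxxS => nnnnxxnxxx

S => nSS   [S → n S S]
nSS => nnSSS   [S → n S S]
nnSSS => nnnSSSS   [S → n S S]
nnnSSSS => nnnnDSSS   [S → n D]
nnnnDSSS => nnnnxSSS   [D → x]
nnnnxSSS => nnnnxxSS   [S → x]
nnnnxxSS => nnnnxxnSSS   [S → n S S]
nnnnxxnSSS => nnnnxxnxSS   [S → x]
nnnnxxnxSS => nnnnxxnxxS   [S → x]
nnnnxxnxxS => nnnnxxnxxx   [S → x]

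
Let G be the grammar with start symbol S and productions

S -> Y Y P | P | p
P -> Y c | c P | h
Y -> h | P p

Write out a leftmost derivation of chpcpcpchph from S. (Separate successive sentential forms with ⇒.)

S⇒YYP⇒PpYP⇒cPpYP⇒cYcpYP⇒cPpcpYP⇒cYcpcpYP⇒cPpcpcpYP⇒chpcpcpYP⇒chpcpcpPpP⇒chpcpcpcPpP⇒chpcpcpchpP⇒chpcpcpchph

S ⇒ YYP   [S -> Y Y P]
YYP ⇒ PpYP   [Y -> P p]
PpYP ⇒ cPpYP   [P -> c P]
cPpYP ⇒ cYcpYP   [P -> Y c]
cYcpYP ⇒ cPpcpYP   [Y -> P p]
cPpcpYP ⇒ cYcpcpYP   [P -> Y c]
cYcpcpYP ⇒ cPpcpcpYP   [Y -> P p]
cPpcpcpYP ⇒ chpcpcpYP   [P -> h]
chpcpcpYP ⇒ chpcpcpPpP   [Y -> P p]
chpcpcpPpP ⇒ chpcpcpcPpP   [P -> c P]
chpcpcpcPpP ⇒ chpcpcpchpP   [P -> h]
chpcpcpchpP ⇒ chpcpcpchph   [P -> h]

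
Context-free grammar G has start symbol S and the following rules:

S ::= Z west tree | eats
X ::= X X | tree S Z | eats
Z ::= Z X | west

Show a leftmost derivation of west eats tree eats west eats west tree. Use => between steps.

S => Z west tree => Z X west tree => Z X X west tree => Z X X X west tree => west X X X west tree => west eats X X west tree => west eats tree S Z X west tree => west eats tree eats Z X west tree => west eats tree eats west X west tree => west eats tree eats west eats west tree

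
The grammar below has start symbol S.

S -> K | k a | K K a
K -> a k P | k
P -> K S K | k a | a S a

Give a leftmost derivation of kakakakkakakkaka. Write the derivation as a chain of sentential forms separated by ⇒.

S ⇒ KKa   [S -> K K a]
KKa ⇒ kKa   [K -> k]
kKa ⇒ kakPa   [K -> a k P]
kakPa ⇒ kakKSKa   [P -> K S K]
kakKSKa ⇒ kakakPSKa   [K -> a k P]
kakakPSKa ⇒ kakakKSKSKa   [P -> K S K]
kakakKSKSKa ⇒ kakakakPSKSKa   [K -> a k P]
kakakakPSKSKa ⇒ kakakakkaSKSKa   [P -> k a]
kakakakkaSKSKa ⇒ kakakakkakaKSKa   [S -> k a]
kakakakkakaKSKa ⇒ kakakakkakakSKa   [K -> k]
kakakakkakakSKa ⇒ kakakakkakakkaKa   [S -> k a]
kakakakkakakkaKa ⇒ kakakakkakakkaka   [K -> k]

S ⇒ KKa ⇒ kKa ⇒ kakPa ⇒ kakKSKa ⇒ kakakPSKa ⇒ kakakKSKSKa ⇒ kakakakPSKSKa ⇒ kakakakkaSKSKa ⇒ kakakakkakaKSKa ⇒ kakakakkakakSKa ⇒ kakakakkakakkaKa ⇒ kakakakkakakkaka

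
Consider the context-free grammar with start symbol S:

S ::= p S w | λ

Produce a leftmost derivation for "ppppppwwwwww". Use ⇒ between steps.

S ⇒ pSw   [S ::= p S w]
pSw ⇒ ppSww   [S ::= p S w]
ppSww ⇒ pppSwww   [S ::= p S w]
pppSwww ⇒ ppppSwwww   [S ::= p S w]
ppppSwwww ⇒ pppppSwwwww   [S ::= p S w]
pppppSwwwww ⇒ ppppppSwwwwww   [S ::= p S w]
ppppppSwwwwww ⇒ ppppppwwwwww   [S ::= λ]

S⇒pSw⇒ppSww⇒pppSwww⇒ppppSwwww⇒pppppSwwwww⇒ppppppSwwwwww⇒ppppppwwwwww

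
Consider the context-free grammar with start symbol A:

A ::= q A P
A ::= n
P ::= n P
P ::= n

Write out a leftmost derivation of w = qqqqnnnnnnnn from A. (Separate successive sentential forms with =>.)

A => qAP => qqAPP => qqqAPPP => qqqqAPPPP => qqqqnPPPP => qqqqnnPPP => qqqqnnnPP => qqqqnnnnP => qqqqnnnnnP => qqqqnnnnnnP => qqqqnnnnnnnP => qqqqnnnnnnnn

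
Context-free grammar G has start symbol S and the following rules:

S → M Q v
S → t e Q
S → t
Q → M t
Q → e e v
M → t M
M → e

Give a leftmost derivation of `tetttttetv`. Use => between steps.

S => MQv => tMQv => teQv => teMtv => tetMtv => tettMtv => tetttMtv => tettttMtv => tetttttMtv => tetttttetv

S => MQv   [S → M Q v]
MQv => tMQv   [M → t M]
tMQv => teQv   [M → e]
teQv => teMtv   [Q → M t]
teMtv => tetMtv   [M → t M]
tetMtv => tettMtv   [M → t M]
tettMtv => tetttMtv   [M → t M]
tetttMtv => tettttMtv   [M → t M]
tettttMtv => tetttttMtv   [M → t M]
tetttttMtv => tetttttetv   [M → e]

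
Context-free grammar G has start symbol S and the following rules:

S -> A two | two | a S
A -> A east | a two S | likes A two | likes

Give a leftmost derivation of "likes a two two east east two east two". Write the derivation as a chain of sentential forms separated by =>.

S => A two => A east two => likes A two east two => likes A east two east two => likes A east east two east two => likes a two S east east two east two => likes a two two east east two east two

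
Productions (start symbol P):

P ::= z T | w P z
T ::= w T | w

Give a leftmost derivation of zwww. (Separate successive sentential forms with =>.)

P => zT   [P ::= z T]
zT => zwT   [T ::= w T]
zwT => zwwT   [T ::= w T]
zwwT => zwww   [T ::= w]

P => zT => zwT => zwwT => zwww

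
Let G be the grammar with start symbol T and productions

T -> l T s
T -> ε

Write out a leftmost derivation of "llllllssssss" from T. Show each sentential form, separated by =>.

T=>lTs=>llTss=>lllTsss=>llllTssss=>lllllTsssss=>llllllTssssss=>llllllssssss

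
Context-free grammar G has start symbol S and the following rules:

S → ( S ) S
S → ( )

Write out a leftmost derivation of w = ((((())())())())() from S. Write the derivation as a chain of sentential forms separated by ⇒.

S ⇒ (S)S ⇒ ((S)S)S ⇒ (((S)S)S)S ⇒ ((((S)S)S)S)S ⇒ ((((())S)S)S)S ⇒ ((((())())S)S)S ⇒ ((((())())())S)S ⇒ ((((())())())())S ⇒ ((((())())())())()

S ⇒ (S)S   [S → ( S ) S]
(S)S ⇒ ((S)S)S   [S → ( S ) S]
((S)S)S ⇒ (((S)S)S)S   [S → ( S ) S]
(((S)S)S)S ⇒ ((((S)S)S)S)S   [S → ( S ) S]
((((S)S)S)S)S ⇒ ((((())S)S)S)S   [S → ( )]
((((())S)S)S)S ⇒ ((((())())S)S)S   [S → ( )]
((((())())S)S)S ⇒ ((((())())())S)S   [S → ( )]
((((())())())S)S ⇒ ((((())())())())S   [S → ( )]
((((())())())())S ⇒ ((((())())())())()   [S → ( )]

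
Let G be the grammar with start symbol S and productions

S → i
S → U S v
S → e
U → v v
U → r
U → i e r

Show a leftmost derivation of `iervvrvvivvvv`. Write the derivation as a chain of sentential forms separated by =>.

S => USv   [S → U S v]
USv => ierSv   [U → i e r]
ierSv => ierUSvv   [S → U S v]
ierUSvv => iervvSvv   [U → v v]
iervvSvv => iervvUSvvv   [S → U S v]
iervvUSvvv => iervvrSvvv   [U → r]
iervvrSvvv => iervvrUSvvvv   [S → U S v]
iervvrUSvvvv => iervvrvvSvvvv   [U → v v]
iervvrvvSvvvv => iervvrvvivvvv   [S → i]

S=>USv=>ierSv=>ierUSvv=>iervvSvv=>iervvUSvvv=>iervvrSvvv=>iervvrUSvvvv=>iervvrvvSvvvv=>iervvrvvivvvv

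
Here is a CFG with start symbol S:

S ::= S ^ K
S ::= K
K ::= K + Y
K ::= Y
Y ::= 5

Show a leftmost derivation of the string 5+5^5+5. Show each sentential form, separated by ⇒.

S⇒S^K⇒K^K⇒K+Y^K⇒Y+Y^K⇒5+Y^K⇒5+5^K⇒5+5^K+Y⇒5+5^Y+Y⇒5+5^5+Y⇒5+5^5+5

S ⇒ S^K   [S ::= S ^ K]
S^K ⇒ K^K   [S ::= K]
K^K ⇒ K+Y^K   [K ::= K + Y]
K+Y^K ⇒ Y+Y^K   [K ::= Y]
Y+Y^K ⇒ 5+Y^K   [Y ::= 5]
5+Y^K ⇒ 5+5^K   [Y ::= 5]
5+5^K ⇒ 5+5^K+Y   [K ::= K + Y]
5+5^K+Y ⇒ 5+5^Y+Y   [K ::= Y]
5+5^Y+Y ⇒ 5+5^5+Y   [Y ::= 5]
5+5^5+Y ⇒ 5+5^5+5   [Y ::= 5]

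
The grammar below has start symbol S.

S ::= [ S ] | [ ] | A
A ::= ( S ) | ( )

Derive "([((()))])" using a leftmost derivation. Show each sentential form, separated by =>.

S => A   [S ::= A]
A => (S)   [A ::= ( S )]
(S) => ([S])   [S ::= [ S ]]
([S]) => ([A])   [S ::= A]
([A]) => ([(S)])   [A ::= ( S )]
([(S)]) => ([(A)])   [S ::= A]
([(A)]) => ([((S))])   [A ::= ( S )]
([((S))]) => ([((A))])   [S ::= A]
([((A))]) => ([((()))])   [A ::= ( )]

S=>A=>(S)=>([S])=>([A])=>([(S)])=>([(A)])=>([((S))])=>([((A))])=>([((()))])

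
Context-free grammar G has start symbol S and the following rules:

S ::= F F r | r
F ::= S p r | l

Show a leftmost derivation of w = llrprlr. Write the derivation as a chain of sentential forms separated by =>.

S=>FFr=>SprFr=>FFrprFr=>lFrprFr=>llrprFr=>llrprlr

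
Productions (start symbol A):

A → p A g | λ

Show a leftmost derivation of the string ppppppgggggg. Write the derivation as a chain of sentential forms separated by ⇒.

A ⇒ pAg   [A → p A g]
pAg ⇒ ppAgg   [A → p A g]
ppAgg ⇒ pppAggg   [A → p A g]
pppAggg ⇒ ppppAgggg   [A → p A g]
ppppAgggg ⇒ pppppAggggg   [A → p A g]
pppppAggggg ⇒ ppppppAgggggg   [A → p A g]
ppppppAgggggg ⇒ ppppppgggggg   [A → λ]

A ⇒ pAg ⇒ ppAgg ⇒ pppAggg ⇒ ppppAgggg ⇒ pppppAggggg ⇒ ppppppAgggggg ⇒ ppppppgggggg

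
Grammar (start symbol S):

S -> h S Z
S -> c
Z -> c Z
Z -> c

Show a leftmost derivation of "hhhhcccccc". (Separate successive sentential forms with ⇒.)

S ⇒ hSZ ⇒ hhSZZ ⇒ hhhSZZZ ⇒ hhhhSZZZZ ⇒ hhhhcZZZZ ⇒ hhhhccZZZZ ⇒ hhhhcccZZZ ⇒ hhhhccccZZ ⇒ hhhhcccccZ ⇒ hhhhcccccc

S ⇒ hSZ   [S -> h S Z]
hSZ ⇒ hhSZZ   [S -> h S Z]
hhSZZ ⇒ hhhSZZZ   [S -> h S Z]
hhhSZZZ ⇒ hhhhSZZZZ   [S -> h S Z]
hhhhSZZZZ ⇒ hhhhcZZZZ   [S -> c]
hhhhcZZZZ ⇒ hhhhccZZZZ   [Z -> c Z]
hhhhccZZZZ ⇒ hhhhcccZZZ   [Z -> c]
hhhhcccZZZ ⇒ hhhhccccZZ   [Z -> c]
hhhhccccZZ ⇒ hhhhcccccZ   [Z -> c]
hhhhcccccZ ⇒ hhhhcccccc   [Z -> c]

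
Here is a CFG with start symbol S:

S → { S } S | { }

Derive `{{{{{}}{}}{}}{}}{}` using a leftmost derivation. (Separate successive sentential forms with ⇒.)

S ⇒ {S}S   [S → { S } S]
{S}S ⇒ {{S}S}S   [S → { S } S]
{{S}S}S ⇒ {{{S}S}S}S   [S → { S } S]
{{{S}S}S}S ⇒ {{{{S}S}S}S}S   [S → { S } S]
{{{{S}S}S}S}S ⇒ {{{{{}}S}S}S}S   [S → { }]
{{{{{}}S}S}S}S ⇒ {{{{{}}{}}S}S}S   [S → { }]
{{{{{}}{}}S}S}S ⇒ {{{{{}}{}}{}}S}S   [S → { }]
{{{{{}}{}}{}}S}S ⇒ {{{{{}}{}}{}}{}}S   [S → { }]
{{{{{}}{}}{}}{}}S ⇒ {{{{{}}{}}{}}{}}{}   [S → { }]

S ⇒ {S}S ⇒ {{S}S}S ⇒ {{{S}S}S}S ⇒ {{{{S}S}S}S}S ⇒ {{{{{}}S}S}S}S ⇒ {{{{{}}{}}S}S}S ⇒ {{{{{}}{}}{}}S}S ⇒ {{{{{}}{}}{}}{}}S ⇒ {{{{{}}{}}{}}{}}{}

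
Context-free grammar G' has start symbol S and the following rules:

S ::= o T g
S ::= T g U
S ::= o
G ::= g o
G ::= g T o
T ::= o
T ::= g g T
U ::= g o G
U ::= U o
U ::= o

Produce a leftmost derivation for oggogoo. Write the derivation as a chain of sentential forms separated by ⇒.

S ⇒ TgU   [S ::= T g U]
TgU ⇒ ogU   [T ::= o]
ogU ⇒ ogUo   [U ::= U o]
ogUo ⇒ oggoGo   [U ::= g o G]
oggoGo ⇒ oggogoo   [G ::= g o]

S ⇒ TgU ⇒ ogU ⇒ ogUo ⇒ oggoGo ⇒ oggogoo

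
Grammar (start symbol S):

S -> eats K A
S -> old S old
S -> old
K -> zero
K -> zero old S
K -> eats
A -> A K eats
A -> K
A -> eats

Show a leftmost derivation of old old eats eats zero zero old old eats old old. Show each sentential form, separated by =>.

S => old S old => old old S old old => old old eats K A old old => old old eats eats A old old => old old eats eats A K eats old old => old old eats eats K K eats old old => old old eats eats zero K eats old old => old old eats eats zero zero old S eats old old => old old eats eats zero zero old old eats old old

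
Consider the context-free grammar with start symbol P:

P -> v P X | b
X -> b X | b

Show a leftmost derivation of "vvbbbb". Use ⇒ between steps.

P ⇒ vPX   [P -> v P X]
vPX ⇒ vvPXX   [P -> v P X]
vvPXX ⇒ vvbXX   [P -> b]
vvbXX ⇒ vvbbXX   [X -> b X]
vvbbXX ⇒ vvbbbX   [X -> b]
vvbbbX ⇒ vvbbbb   [X -> b]

P ⇒ vPX ⇒ vvPXX ⇒ vvbXX ⇒ vvbbXX ⇒ vvbbbX ⇒ vvbbbb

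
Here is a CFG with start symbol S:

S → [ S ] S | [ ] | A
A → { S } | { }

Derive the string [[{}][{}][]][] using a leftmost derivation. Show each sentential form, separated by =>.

S => [S]S   [S → [ S ] S]
[S]S => [[S]S]S   [S → [ S ] S]
[[S]S]S => [[A]S]S   [S → A]
[[A]S]S => [[{}]S]S   [A → { }]
[[{}]S]S => [[{}][S]S]S   [S → [ S ] S]
[[{}][S]S]S => [[{}][A]S]S   [S → A]
[[{}][A]S]S => [[{}][{}]S]S   [A → { }]
[[{}][{}]S]S => [[{}][{}][]]S   [S → [ ]]
[[{}][{}][]]S => [[{}][{}][]][]   [S → [ ]]

S => [S]S => [[S]S]S => [[A]S]S => [[{}]S]S => [[{}][S]S]S => [[{}][A]S]S => [[{}][{}]S]S => [[{}][{}][]]S => [[{}][{}][]][]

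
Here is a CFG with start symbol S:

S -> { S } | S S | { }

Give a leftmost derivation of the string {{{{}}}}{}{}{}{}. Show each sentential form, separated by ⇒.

S⇒SS⇒SSS⇒SSSS⇒SSSSS⇒{S}SSSS⇒{{S}}SSSS⇒{{{S}}}SSSS⇒{{{{}}}}SSSS⇒{{{{}}}}{}SSS⇒{{{{}}}}{}{}SS⇒{{{{}}}}{}{}{}S⇒{{{{}}}}{}{}{}{}

S ⇒ SS   [S -> S S]
SS ⇒ SSS   [S -> S S]
SSS ⇒ SSSS   [S -> S S]
SSSS ⇒ SSSSS   [S -> S S]
SSSSS ⇒ {S}SSSS   [S -> { S }]
{S}SSSS ⇒ {{S}}SSSS   [S -> { S }]
{{S}}SSSS ⇒ {{{S}}}SSSS   [S -> { S }]
{{{S}}}SSSS ⇒ {{{{}}}}SSSS   [S -> { }]
{{{{}}}}SSSS ⇒ {{{{}}}}{}SSS   [S -> { }]
{{{{}}}}{}SSS ⇒ {{{{}}}}{}{}SS   [S -> { }]
{{{{}}}}{}{}SS ⇒ {{{{}}}}{}{}{}S   [S -> { }]
{{{{}}}}{}{}{}S ⇒ {{{{}}}}{}{}{}{}   [S -> { }]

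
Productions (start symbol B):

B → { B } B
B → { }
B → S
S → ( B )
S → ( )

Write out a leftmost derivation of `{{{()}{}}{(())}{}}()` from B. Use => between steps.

B => {B}B => {{B}B}B => {{{B}B}B}B => {{{S}B}B}B => {{{()}B}B}B => {{{()}{}}B}B => {{{()}{}}{B}B}B => {{{()}{}}{S}B}B => {{{()}{}}{(B)}B}B => {{{()}{}}{(S)}B}B => {{{()}{}}{(())}B}B => {{{()}{}}{(())}{}}B => {{{()}{}}{(())}{}}S => {{{()}{}}{(())}{}}()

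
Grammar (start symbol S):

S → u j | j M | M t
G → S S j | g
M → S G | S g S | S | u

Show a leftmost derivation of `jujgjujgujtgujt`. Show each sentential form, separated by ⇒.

S ⇒ Mt ⇒ SgSt ⇒ MtgSt ⇒ StgSt ⇒ jMtgSt ⇒ jSgStgSt ⇒ jujgStgSt ⇒ jujgjMtgSt ⇒ jujgjSgStgSt ⇒ jujgjujgStgSt ⇒ jujgjujgujtgSt ⇒ jujgjujgujtgujt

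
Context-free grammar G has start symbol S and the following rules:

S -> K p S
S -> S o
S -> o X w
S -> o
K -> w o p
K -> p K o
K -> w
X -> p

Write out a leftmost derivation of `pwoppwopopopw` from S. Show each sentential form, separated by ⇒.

S ⇒ KpS   [S -> K p S]
KpS ⇒ pKopS   [K -> p K o]
pKopS ⇒ pwopS   [K -> w]
pwopS ⇒ pwopKpS   [S -> K p S]
pwopKpS ⇒ pwoppKopS   [K -> p K o]
pwoppKopS ⇒ pwoppwopopS   [K -> w o p]
pwoppwopopS ⇒ pwoppwopopoXw   [S -> o X w]
pwoppwopopoXw ⇒ pwoppwopopopw   [X -> p]

S ⇒ KpS ⇒ pKopS ⇒ pwopS ⇒ pwopKpS ⇒ pwoppKopS ⇒ pwoppwopopS ⇒ pwoppwopopoXw ⇒ pwoppwopopopw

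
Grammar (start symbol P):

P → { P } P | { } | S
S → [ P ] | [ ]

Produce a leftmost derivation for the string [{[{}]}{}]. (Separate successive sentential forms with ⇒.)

P ⇒ S   [P → S]
S ⇒ [P]   [S → [ P ]]
[P] ⇒ [{P}P]   [P → { P } P]
[{P}P] ⇒ [{S}P]   [P → S]
[{S}P] ⇒ [{[P]}P]   [S → [ P ]]
[{[P]}P] ⇒ [{[{}]}P]   [P → { }]
[{[{}]}P] ⇒ [{[{}]}{}]   [P → { }]

P⇒S⇒[P]⇒[{P}P]⇒[{S}P]⇒[{[P]}P]⇒[{[{}]}P]⇒[{[{}]}{}]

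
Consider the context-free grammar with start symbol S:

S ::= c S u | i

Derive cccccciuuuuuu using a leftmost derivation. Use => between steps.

S=>cSu=>ccSuu=>cccSuuu=>ccccSuuuu=>cccccSuuuuu=>ccccccSuuuuuu=>cccccciuuuuuu

S => cSu   [S ::= c S u]
cSu => ccSuu   [S ::= c S u]
ccSuu => cccSuuu   [S ::= c S u]
cccSuuu => ccccSuuuu   [S ::= c S u]
ccccSuuuu => cccccSuuuuu   [S ::= c S u]
cccccSuuuuu => ccccccSuuuuuu   [S ::= c S u]
ccccccSuuuuuu => cccccciuuuuuu   [S ::= i]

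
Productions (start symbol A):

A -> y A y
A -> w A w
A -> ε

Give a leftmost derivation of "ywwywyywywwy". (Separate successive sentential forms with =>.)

A => yAy   [A -> y A y]
yAy => ywAwy   [A -> w A w]
ywAwy => ywwAwwy   [A -> w A w]
ywwAwwy => ywwyAywwy   [A -> y A y]
ywwyAywwy => ywwywAwywwy   [A -> w A w]
ywwywAwywwy => ywwywyAywywwy   [A -> y A y]
ywwywyAywywwy => ywwywyywywwy   [A -> ε]

A => yAy => ywAwy => ywwAwwy => ywwyAywwy => ywwywAwywwy => ywwywyAywywwy => ywwywyywywwy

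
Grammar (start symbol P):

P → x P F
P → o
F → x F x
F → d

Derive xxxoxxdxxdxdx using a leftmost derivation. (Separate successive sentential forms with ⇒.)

P ⇒ xPF   [P → x P F]
xPF ⇒ xxPFF   [P → x P F]
xxPFF ⇒ xxxPFFF   [P → x P F]
xxxPFFF ⇒ xxxoFFF   [P → o]
xxxoFFF ⇒ xxxoxFxFF   [F → x F x]
xxxoxFxFF ⇒ xxxoxxFxxFF   [F → x F x]
xxxoxxFxxFF ⇒ xxxoxxdxxFF   [F → d]
xxxoxxdxxFF ⇒ xxxoxxdxxdF   [F → d]
xxxoxxdxxdF ⇒ xxxoxxdxxdxFx   [F → x F x]
xxxoxxdxxdxFx ⇒ xxxoxxdxxdxdx   [F → d]

P ⇒ xPF ⇒ xxPFF ⇒ xxxPFFF ⇒ xxxoFFF ⇒ xxxoxFxFF ⇒ xxxoxxFxxFF ⇒ xxxoxxdxxFF ⇒ xxxoxxdxxdF ⇒ xxxoxxdxxdxFx ⇒ xxxoxxdxxdxdx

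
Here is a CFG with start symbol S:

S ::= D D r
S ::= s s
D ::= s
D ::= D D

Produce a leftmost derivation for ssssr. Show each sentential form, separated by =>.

S => DDr => sDr => sDDr => ssDr => ssDDr => sssDr => ssssr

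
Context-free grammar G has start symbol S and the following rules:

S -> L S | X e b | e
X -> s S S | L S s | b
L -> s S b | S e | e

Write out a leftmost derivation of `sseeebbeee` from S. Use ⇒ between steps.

S ⇒ LS   [S -> L S]
LS ⇒ SeS   [L -> S e]
SeS ⇒ LSeS   [S -> L S]
LSeS ⇒ sSbSeS   [L -> s S b]
sSbSeS ⇒ sXebbSeS   [S -> X e b]
sXebbSeS ⇒ ssSSebbSeS   [X -> s S S]
ssSSebbSeS ⇒ sseSebbSeS   [S -> e]
sseSebbSeS ⇒ sseeebbSeS   [S -> e]
sseeebbSeS ⇒ sseeebbeeS   [S -> e]
sseeebbeeS ⇒ sseeebbeee   [S -> e]

S⇒LS⇒SeS⇒LSeS⇒sSbSeS⇒sXebbSeS⇒ssSSebbSeS⇒sseSebbSeS⇒sseeebbSeS⇒sseeebbeeS⇒sseeebbeee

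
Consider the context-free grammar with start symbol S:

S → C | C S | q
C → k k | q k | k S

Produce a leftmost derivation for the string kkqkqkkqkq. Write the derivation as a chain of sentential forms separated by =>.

S => CS   [S → C S]
CS => kSS   [C → k S]
kSS => kCS   [S → C]
kCS => kkSS   [C → k S]
kkSS => kkCSS   [S → C S]
kkCSS => kkqkSS   [C → q k]
kkqkSS => kkqkqS   [S → q]
kkqkqS => kkqkqCS   [S → C S]
kkqkqCS => kkqkqkkS   [C → k k]
kkqkqkkS => kkqkqkkCS   [S → C S]
kkqkqkkCS => kkqkqkkqkS   [C → q k]
kkqkqkkqkS => kkqkqkkqkq   [S → q]

S => CS => kSS => kCS => kkSS => kkCSS => kkqkSS => kkqkqS => kkqkqCS => kkqkqkkS => kkqkqkkCS => kkqkqkkqkS => kkqkqkkqkq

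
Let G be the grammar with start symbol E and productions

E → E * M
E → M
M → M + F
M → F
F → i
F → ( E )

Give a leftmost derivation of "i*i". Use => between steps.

E=>E*M=>M*M=>F*M=>i*M=>i*F=>i*i

E => E*M   [E → E * M]
E*M => M*M   [E → M]
M*M => F*M   [M → F]
F*M => i*M   [F → i]
i*M => i*F   [M → F]
i*F => i*i   [F → i]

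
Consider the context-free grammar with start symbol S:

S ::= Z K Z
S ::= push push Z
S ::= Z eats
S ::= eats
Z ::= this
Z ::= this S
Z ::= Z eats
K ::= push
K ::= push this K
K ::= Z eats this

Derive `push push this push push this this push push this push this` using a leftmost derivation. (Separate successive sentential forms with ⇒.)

S ⇒ push push Z ⇒ push push this S ⇒ push push this push push Z ⇒ push push this push push this S ⇒ push push this push push this Z K Z ⇒ push push this push push this this S K Z ⇒ push push this push push this this push push Z K Z ⇒ push push this push push this this push push this K Z ⇒ push push this push push this this push push this push Z ⇒ push push this push push this this push push this push this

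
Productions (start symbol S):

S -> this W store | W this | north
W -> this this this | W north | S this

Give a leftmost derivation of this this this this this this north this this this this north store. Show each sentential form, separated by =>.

S => this W store   [S -> this W store]
this W store => this W north store   [W -> W north]
this W north store => this S this north store   [W -> S this]
this S this north store => this W this this north store   [S -> W this]
this W this this north store => this S this this this north store   [W -> S this]
this S this this this north store => this W this this this this north store   [S -> W this]
this W this this this this north store => this W north this this this this north store   [W -> W north]
this W north this this this this north store => this S this north this this this this north store   [W -> S this]
this S this north this this this this north store => this W this this north this this this this north store   [S -> W this]
this W this this north this this this this north store => this this this this this this north this this this this north store   [W -> this this this]

S => this W store => this W north store => this S this north store => this W this this north store => this S this this this north store => this W this this this this north store => this W north this this this this north store => this S this north this this this this north store => this W this this north this this this this north store => this this this this this this north this this this this north store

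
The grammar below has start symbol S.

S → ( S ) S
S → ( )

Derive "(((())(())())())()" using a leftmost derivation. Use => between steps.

S => (S)S   [S → ( S ) S]
(S)S => ((S)S)S   [S → ( S ) S]
((S)S)S => (((S)S)S)S   [S → ( S ) S]
(((S)S)S)S => (((())S)S)S   [S → ( )]
(((())S)S)S => (((())(S)S)S)S   [S → ( S ) S]
(((())(S)S)S)S => (((())(())S)S)S   [S → ( )]
(((())(())S)S)S => (((())(())())S)S   [S → ( )]
(((())(())())S)S => (((())(())())())S   [S → ( )]
(((())(())())())S => (((())(())())())()   [S → ( )]

S=>(S)S=>((S)S)S=>(((S)S)S)S=>(((())S)S)S=>(((())(S)S)S)S=>(((())(())S)S)S=>(((())(())())S)S=>(((())(())())())S=>(((())(())())())()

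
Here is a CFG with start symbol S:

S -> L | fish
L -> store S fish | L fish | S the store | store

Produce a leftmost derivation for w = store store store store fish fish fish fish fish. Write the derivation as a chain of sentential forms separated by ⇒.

S ⇒ L   [S -> L]
L ⇒ store S fish   [L -> store S fish]
store S fish ⇒ store L fish   [S -> L]
store L fish ⇒ store store S fish fish   [L -> store S fish]
store store S fish fish ⇒ store store L fish fish   [S -> L]
store store L fish fish ⇒ store store L fish fish fish   [L -> L fish]
store store L fish fish fish ⇒ store store L fish fish fish fish   [L -> L fish]
store store L fish fish fish fish ⇒ store store store S fish fish fish fish fish   [L -> store S fish]
store store store S fish fish fish fish fish ⇒ store store store L fish fish fish fish fish   [S -> L]
store store store L fish fish fish fish fish ⇒ store store store store fish fish fish fish fish   [L -> store]

S ⇒ L ⇒ store S fish ⇒ store L fish ⇒ store store S fish fish ⇒ store store L fish fish ⇒ store store L fish fish fish ⇒ store store L fish fish fish fish ⇒ store store store S fish fish fish fish fish ⇒ store store store L fish fish fish fish fish ⇒ store store store store fish fish fish fish fish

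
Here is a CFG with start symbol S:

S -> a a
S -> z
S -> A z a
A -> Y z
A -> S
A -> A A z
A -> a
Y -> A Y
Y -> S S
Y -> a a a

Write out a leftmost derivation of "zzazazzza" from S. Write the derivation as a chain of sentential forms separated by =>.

S => Aza   [S -> A z a]
Aza => AAzza   [A -> A A z]
AAzza => SAzza   [A -> S]
SAzza => AzaAzza   [S -> A z a]
AzaAzza => SzaAzza   [A -> S]
SzaAzza => AzazaAzza   [S -> A z a]
AzazaAzza => SzazaAzza   [A -> S]
SzazaAzza => zzazaAzza   [S -> z]
zzazaAzza => zzazaSzza   [A -> S]
zzazaSzza => zzazazzza   [S -> z]

S=>Aza=>AAzza=>SAzza=>AzaAzza=>SzaAzza=>AzazaAzza=>SzazaAzza=>zzazaAzza=>zzazaSzza=>zzazazzza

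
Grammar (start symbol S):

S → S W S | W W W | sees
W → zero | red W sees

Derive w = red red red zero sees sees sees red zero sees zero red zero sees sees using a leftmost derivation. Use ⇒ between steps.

S ⇒ S W S ⇒ W W W W S ⇒ red W sees W W W S ⇒ red red W sees sees W W W S ⇒ red red red W sees sees sees W W W S ⇒ red red red zero sees sees sees W W W S ⇒ red red red zero sees sees sees red W sees W W S ⇒ red red red zero sees sees sees red zero sees W W S ⇒ red red red zero sees sees sees red zero sees zero W S ⇒ red red red zero sees sees sees red zero sees zero red W sees S ⇒ red red red zero sees sees sees red zero sees zero red zero sees S ⇒ red red red zero sees sees sees red zero sees zero red zero sees sees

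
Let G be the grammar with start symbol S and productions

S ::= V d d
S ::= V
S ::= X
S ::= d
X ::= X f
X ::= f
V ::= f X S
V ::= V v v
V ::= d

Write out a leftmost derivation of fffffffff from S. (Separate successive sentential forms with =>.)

S => X   [S ::= X]
X => Xf   [X ::= X f]
Xf => Xff   [X ::= X f]
Xff => Xfff   [X ::= X f]
Xfff => Xffff   [X ::= X f]
Xffff => Xfffff   [X ::= X f]
Xfffff => Xffffff   [X ::= X f]
Xffffff => Xfffffff   [X ::= X f]
Xfffffff => Xffffffff   [X ::= X f]
Xffffffff => fffffffff   [X ::= f]

S => X => Xf => Xff => Xfff => Xffff => Xfffff => Xffffff => Xfffffff => Xffffffff => fffffffff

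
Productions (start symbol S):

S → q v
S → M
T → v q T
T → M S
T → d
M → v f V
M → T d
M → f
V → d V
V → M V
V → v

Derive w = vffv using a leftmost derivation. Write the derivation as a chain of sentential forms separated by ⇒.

S⇒M⇒vfV⇒vfMV⇒vffV⇒vffv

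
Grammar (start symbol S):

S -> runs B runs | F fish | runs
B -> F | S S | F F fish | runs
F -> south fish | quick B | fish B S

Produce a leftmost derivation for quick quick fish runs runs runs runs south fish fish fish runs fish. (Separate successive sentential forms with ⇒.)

S ⇒ F fish ⇒ quick B fish ⇒ quick S S fish ⇒ quick F fish S fish ⇒ quick quick B fish S fish ⇒ quick quick F F fish fish S fish ⇒ quick quick fish B S F fish fish S fish ⇒ quick quick fish runs S F fish fish S fish ⇒ quick quick fish runs runs B runs F fish fish S fish ⇒ quick quick fish runs runs runs runs F fish fish S fish ⇒ quick quick fish runs runs runs runs south fish fish fish S fish ⇒ quick quick fish runs runs runs runs south fish fish fish runs fish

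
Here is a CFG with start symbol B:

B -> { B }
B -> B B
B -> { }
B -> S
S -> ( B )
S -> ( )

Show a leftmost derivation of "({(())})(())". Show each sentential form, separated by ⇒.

B ⇒ BB ⇒ SB ⇒ (B)B ⇒ ({B})B ⇒ ({S})B ⇒ ({(B)})B ⇒ ({(S)})B ⇒ ({(())})B ⇒ ({(())})S ⇒ ({(())})(B) ⇒ ({(())})(S) ⇒ ({(())})(())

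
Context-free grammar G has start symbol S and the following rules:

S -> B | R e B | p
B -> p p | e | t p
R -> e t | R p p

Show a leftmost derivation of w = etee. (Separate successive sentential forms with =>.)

S => ReB => eteB => etee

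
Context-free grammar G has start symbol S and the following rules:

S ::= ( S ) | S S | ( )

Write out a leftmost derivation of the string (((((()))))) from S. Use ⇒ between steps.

S ⇒ (S)   [S ::= ( S )]
(S) ⇒ ((S))   [S ::= ( S )]
((S)) ⇒ (((S)))   [S ::= ( S )]
(((S))) ⇒ ((((S))))   [S ::= ( S )]
((((S)))) ⇒ (((((S)))))   [S ::= ( S )]
(((((S))))) ⇒ (((((())))))   [S ::= ( )]

S ⇒ (S) ⇒ ((S)) ⇒ (((S))) ⇒ ((((S)))) ⇒ (((((S))))) ⇒ (((((())))))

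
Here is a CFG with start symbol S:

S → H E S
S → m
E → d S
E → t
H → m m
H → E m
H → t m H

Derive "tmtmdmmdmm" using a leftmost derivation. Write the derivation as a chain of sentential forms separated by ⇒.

S ⇒ HES ⇒ tmHES ⇒ tmtmHES ⇒ tmtmEmES ⇒ tmtmdSmES ⇒ tmtmdmmES ⇒ tmtmdmmdSS ⇒ tmtmdmmdmS ⇒ tmtmdmmdmm

S ⇒ HES   [S → H E S]
HES ⇒ tmHES   [H → t m H]
tmHES ⇒ tmtmHES   [H → t m H]
tmtmHES ⇒ tmtmEmES   [H → E m]
tmtmEmES ⇒ tmtmdSmES   [E → d S]
tmtmdSmES ⇒ tmtmdmmES   [S → m]
tmtmdmmES ⇒ tmtmdmmdSS   [E → d S]
tmtmdmmdSS ⇒ tmtmdmmdmS   [S → m]
tmtmdmmdmS ⇒ tmtmdmmdmm   [S → m]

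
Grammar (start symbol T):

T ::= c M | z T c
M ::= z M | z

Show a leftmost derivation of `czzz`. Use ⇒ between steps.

T ⇒ cM   [T ::= c M]
cM ⇒ czM   [M ::= z M]
czM ⇒ czzM   [M ::= z M]
czzM ⇒ czzz   [M ::= z]

T ⇒ cM ⇒ czM ⇒ czzM ⇒ czzz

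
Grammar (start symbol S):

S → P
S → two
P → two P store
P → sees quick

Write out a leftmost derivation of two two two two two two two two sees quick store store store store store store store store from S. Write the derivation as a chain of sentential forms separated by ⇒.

S ⇒ P   [S → P]
P ⇒ two P store   [P → two P store]
two P store ⇒ two two P store store   [P → two P store]
two two P store store ⇒ two two two P store store store   [P → two P store]
two two two P store store store ⇒ two two two two P store store store store   [P → two P store]
two two two two P store store store store ⇒ two two two two two P store store store store store   [P → two P store]
two two two two two P store store store store store ⇒ two two two two two two P store store store store store store   [P → two P store]
two two two two two two P store store store store store store ⇒ two two two two two two two P store store store store store store store   [P → two P store]
two two two two two two two P store store store store store store store ⇒ two two two two two two two two P store store store store store store store store   [P → two P store]
two two two two two two two two P store store store store store store store store ⇒ two two two two two two two two sees quick store store store store store store store store   [P → sees quick]

S ⇒ P ⇒ two P store ⇒ two two P store store ⇒ two two two P store store store ⇒ two two two two P store store store store ⇒ two two two two two P store store store store store ⇒ two two two two two two P store store store store store store ⇒ two two two two two two two P store store store store store store store ⇒ two two two two two two two two P store store store store store store store store ⇒ two two two two two two two two sees quick store store store store store store store store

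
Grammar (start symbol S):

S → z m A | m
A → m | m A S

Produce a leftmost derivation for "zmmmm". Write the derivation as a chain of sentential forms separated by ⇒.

S ⇒ zmA ⇒ zmmAS ⇒ zmmmS ⇒ zmmmm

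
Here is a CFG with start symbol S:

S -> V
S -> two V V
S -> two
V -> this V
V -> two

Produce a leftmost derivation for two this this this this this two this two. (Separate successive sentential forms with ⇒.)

S ⇒ two V V   [S -> two V V]
two V V ⇒ two this V V   [V -> this V]
two this V V ⇒ two this this V V   [V -> this V]
two this this V V ⇒ two this this this V V   [V -> this V]
two this this this V V ⇒ two this this this this V V   [V -> this V]
two this this this this V V ⇒ two this this this this this V V   [V -> this V]
two this this this this this V V ⇒ two this this this this this two V   [V -> two]
two this this this this this two V ⇒ two this this this this this two this V   [V -> this V]
two this this this this this two this V ⇒ two this this this this this two this two   [V -> two]

S ⇒ two V V ⇒ two this V V ⇒ two this this V V ⇒ two this this this V V ⇒ two this this this this V V ⇒ two this this this this this V V ⇒ two this this this this this two V ⇒ two this this this this this two this V ⇒ two this this this this this two this two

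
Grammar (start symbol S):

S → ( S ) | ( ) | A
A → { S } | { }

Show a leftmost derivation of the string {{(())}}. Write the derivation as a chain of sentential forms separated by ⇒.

S ⇒ A ⇒ {S} ⇒ {A} ⇒ {{S}} ⇒ {{(S)}} ⇒ {{(())}}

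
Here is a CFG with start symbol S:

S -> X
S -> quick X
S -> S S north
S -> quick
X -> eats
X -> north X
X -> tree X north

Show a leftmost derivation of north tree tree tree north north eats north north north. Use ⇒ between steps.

S ⇒ X ⇒ north X ⇒ north tree X north ⇒ north tree tree X north north ⇒ north tree tree tree X north north north ⇒ north tree tree tree north X north north north ⇒ north tree tree tree north north X north north north ⇒ north tree tree tree north north eats north north north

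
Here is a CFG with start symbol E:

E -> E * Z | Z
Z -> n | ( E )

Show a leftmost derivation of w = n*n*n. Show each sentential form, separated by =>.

E => E*Z => E*Z*Z => Z*Z*Z => n*Z*Z => n*n*Z => n*n*n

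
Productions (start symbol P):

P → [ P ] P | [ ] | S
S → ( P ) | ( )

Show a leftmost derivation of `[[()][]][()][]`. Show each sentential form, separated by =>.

P => [P]P => [[P]P]P => [[S]P]P => [[()]P]P => [[()][]]P => [[()][]][P]P => [[()][]][S]P => [[()][]][()]P => [[()][]][()][]

P => [P]P   [P → [ P ] P]
[P]P => [[P]P]P   [P → [ P ] P]
[[P]P]P => [[S]P]P   [P → S]
[[S]P]P => [[()]P]P   [S → ( )]
[[()]P]P => [[()][]]P   [P → [ ]]
[[()][]]P => [[()][]][P]P   [P → [ P ] P]
[[()][]][P]P => [[()][]][S]P   [P → S]
[[()][]][S]P => [[()][]][()]P   [S → ( )]
[[()][]][()]P => [[()][]][()][]   [P → [ ]]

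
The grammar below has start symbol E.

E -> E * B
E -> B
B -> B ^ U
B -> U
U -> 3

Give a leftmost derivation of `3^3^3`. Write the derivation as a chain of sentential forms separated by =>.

E => B => B^U => B^U^U => U^U^U => 3^U^U => 3^3^U => 3^3^3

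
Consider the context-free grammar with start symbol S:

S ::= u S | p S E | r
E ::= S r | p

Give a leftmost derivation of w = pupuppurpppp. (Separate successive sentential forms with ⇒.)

S ⇒ pSE ⇒ puSE ⇒ pupSEE ⇒ pupuSEE ⇒ pupupSEEE ⇒ pupuppSEEEE ⇒ pupuppuSEEEE ⇒ pupuppurEEEE ⇒ pupuppurpEEE ⇒ pupuppurppEE ⇒ pupuppurpppE ⇒ pupuppurpppp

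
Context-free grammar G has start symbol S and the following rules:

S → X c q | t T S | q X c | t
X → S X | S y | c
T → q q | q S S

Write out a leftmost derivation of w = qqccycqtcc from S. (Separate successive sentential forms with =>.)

S => qXc   [S → q X c]
qXc => qSXc   [X → S X]
qSXc => qXcqXc   [S → X c q]
qXcqXc => qSycqXc   [X → S y]
qSycqXc => qqXcycqXc   [S → q X c]
qqXcycqXc => qqccycqXc   [X → c]
qqccycqXc => qqccycqSXc   [X → S X]
qqccycqSXc => qqccycqtXc   [S → t]
qqccycqtXc => qqccycqtcc   [X → c]

S=>qXc=>qSXc=>qXcqXc=>qSycqXc=>qqXcycqXc=>qqccycqXc=>qqccycqSXc=>qqccycqtXc=>qqccycqtcc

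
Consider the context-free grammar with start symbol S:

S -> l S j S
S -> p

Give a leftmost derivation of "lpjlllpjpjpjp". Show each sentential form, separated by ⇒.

S ⇒ lSjS ⇒ lpjS ⇒ lpjlSjS ⇒ lpjllSjSjS ⇒ lpjlllSjSjSjS ⇒ lpjlllpjSjSjS ⇒ lpjlllpjpjSjS ⇒ lpjlllpjpjpjS ⇒ lpjlllpjpjpjp

S ⇒ lSjS   [S -> l S j S]
lSjS ⇒ lpjS   [S -> p]
lpjS ⇒ lpjlSjS   [S -> l S j S]
lpjlSjS ⇒ lpjllSjSjS   [S -> l S j S]
lpjllSjSjS ⇒ lpjlllSjSjSjS   [S -> l S j S]
lpjlllSjSjSjS ⇒ lpjlllpjSjSjS   [S -> p]
lpjlllpjSjSjS ⇒ lpjlllpjpjSjS   [S -> p]
lpjlllpjpjSjS ⇒ lpjlllpjpjpjS   [S -> p]
lpjlllpjpjpjS ⇒ lpjlllpjpjpjp   [S -> p]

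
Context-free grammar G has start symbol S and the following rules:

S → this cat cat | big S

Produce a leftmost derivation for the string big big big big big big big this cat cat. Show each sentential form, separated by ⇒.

S ⇒ big S ⇒ big big S ⇒ big big big S ⇒ big big big big S ⇒ big big big big big S ⇒ big big big big big big S ⇒ big big big big big big big S ⇒ big big big big big big big this cat cat

S ⇒ big S   [S → big S]
big S ⇒ big big S   [S → big S]
big big S ⇒ big big big S   [S → big S]
big big big S ⇒ big big big big S   [S → big S]
big big big big S ⇒ big big big big big S   [S → big S]
big big big big big S ⇒ big big big big big big S   [S → big S]
big big big big big big S ⇒ big big big big big big big S   [S → big S]
big big big big big big big S ⇒ big big big big big big big this cat cat   [S → this cat cat]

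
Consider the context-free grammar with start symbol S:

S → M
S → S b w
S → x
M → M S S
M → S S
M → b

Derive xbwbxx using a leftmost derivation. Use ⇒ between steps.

S⇒M⇒MSS⇒SSSS⇒SbwSSS⇒xbwSSS⇒xbwMSS⇒xbwbSS⇒xbwbxS⇒xbwbxx

S ⇒ M   [S → M]
M ⇒ MSS   [M → M S S]
MSS ⇒ SSSS   [M → S S]
SSSS ⇒ SbwSSS   [S → S b w]
SbwSSS ⇒ xbwSSS   [S → x]
xbwSSS ⇒ xbwMSS   [S → M]
xbwMSS ⇒ xbwbSS   [M → b]
xbwbSS ⇒ xbwbxS   [S → x]
xbwbxS ⇒ xbwbxx   [S → x]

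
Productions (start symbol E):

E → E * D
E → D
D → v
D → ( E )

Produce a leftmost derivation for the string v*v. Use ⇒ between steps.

E ⇒ E*D ⇒ D*D ⇒ v*D ⇒ v*v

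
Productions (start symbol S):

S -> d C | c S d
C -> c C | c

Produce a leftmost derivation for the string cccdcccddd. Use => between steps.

S => cSd   [S -> c S d]
cSd => ccSdd   [S -> c S d]
ccSdd => cccSddd   [S -> c S d]
cccSddd => cccdCddd   [S -> d C]
cccdCddd => cccdcCddd   [C -> c C]
cccdcCddd => cccdccCddd   [C -> c C]
cccdccCddd => cccdcccddd   [C -> c]

S => cSd => ccSdd => cccSddd => cccdCddd => cccdcCddd => cccdccCddd => cccdcccddd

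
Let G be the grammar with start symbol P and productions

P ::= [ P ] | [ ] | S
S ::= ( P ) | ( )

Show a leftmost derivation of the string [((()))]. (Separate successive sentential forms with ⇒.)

P ⇒ [P] ⇒ [S] ⇒ [(P)] ⇒ [(S)] ⇒ [((P))] ⇒ [((S))] ⇒ [((()))]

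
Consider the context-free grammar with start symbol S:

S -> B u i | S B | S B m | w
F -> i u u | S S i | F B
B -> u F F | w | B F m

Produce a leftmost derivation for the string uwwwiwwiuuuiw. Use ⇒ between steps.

S ⇒ SB ⇒ BuiB ⇒ uFFuiB ⇒ uFBFuiB ⇒ uFBBFuiB ⇒ uSSiBBFuiB ⇒ uSBSiBBFuiB ⇒ uwBSiBBFuiB ⇒ uwwSiBBFuiB ⇒ uwwwiBBFuiB ⇒ uwwwiwBFuiB ⇒ uwwwiwwFuiB ⇒ uwwwiwwiuuuiB ⇒ uwwwiwwiuuuiw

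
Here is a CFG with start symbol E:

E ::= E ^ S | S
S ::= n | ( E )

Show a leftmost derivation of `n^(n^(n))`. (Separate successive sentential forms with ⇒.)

E⇒E^S⇒S^S⇒n^S⇒n^(E)⇒n^(E^S)⇒n^(S^S)⇒n^(n^S)⇒n^(n^(E))⇒n^(n^(S))⇒n^(n^(n))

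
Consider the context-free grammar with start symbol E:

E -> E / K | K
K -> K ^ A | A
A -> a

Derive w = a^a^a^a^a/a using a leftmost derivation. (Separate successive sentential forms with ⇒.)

E ⇒ E/K ⇒ K/K ⇒ K^A/K ⇒ K^A^A/K ⇒ K^A^A^A/K ⇒ K^A^A^A^A/K ⇒ A^A^A^A^A/K ⇒ a^A^A^A^A/K ⇒ a^a^A^A^A/K ⇒ a^a^a^A^A/K ⇒ a^a^a^a^A/K ⇒ a^a^a^a^a/K ⇒ a^a^a^a^a/A ⇒ a^a^a^a^a/a

E ⇒ E/K   [E -> E / K]
E/K ⇒ K/K   [E -> K]
K/K ⇒ K^A/K   [K -> K ^ A]
K^A/K ⇒ K^A^A/K   [K -> K ^ A]
K^A^A/K ⇒ K^A^A^A/K   [K -> K ^ A]
K^A^A^A/K ⇒ K^A^A^A^A/K   [K -> K ^ A]
K^A^A^A^A/K ⇒ A^A^A^A^A/K   [K -> A]
A^A^A^A^A/K ⇒ a^A^A^A^A/K   [A -> a]
a^A^A^A^A/K ⇒ a^a^A^A^A/K   [A -> a]
a^a^A^A^A/K ⇒ a^a^a^A^A/K   [A -> a]
a^a^a^A^A/K ⇒ a^a^a^a^A/K   [A -> a]
a^a^a^a^A/K ⇒ a^a^a^a^a/K   [A -> a]
a^a^a^a^a/K ⇒ a^a^a^a^a/A   [K -> A]
a^a^a^a^a/A ⇒ a^a^a^a^a/a   [A -> a]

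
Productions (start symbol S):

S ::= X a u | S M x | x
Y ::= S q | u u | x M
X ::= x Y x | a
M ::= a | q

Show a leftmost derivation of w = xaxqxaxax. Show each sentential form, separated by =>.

S => SMx => SMxMx => SMxMxMx => SMxMxMxMx => xMxMxMxMx => xaxMxMxMx => xaxqxMxMx => xaxqxaxMx => xaxqxaxax

S => SMx   [S ::= S M x]
SMx => SMxMx   [S ::= S M x]
SMxMx => SMxMxMx   [S ::= S M x]
SMxMxMx => SMxMxMxMx   [S ::= S M x]
SMxMxMxMx => xMxMxMxMx   [S ::= x]
xMxMxMxMx => xaxMxMxMx   [M ::= a]
xaxMxMxMx => xaxqxMxMx   [M ::= q]
xaxqxMxMx => xaxqxaxMx   [M ::= a]
xaxqxaxMx => xaxqxaxax   [M ::= a]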